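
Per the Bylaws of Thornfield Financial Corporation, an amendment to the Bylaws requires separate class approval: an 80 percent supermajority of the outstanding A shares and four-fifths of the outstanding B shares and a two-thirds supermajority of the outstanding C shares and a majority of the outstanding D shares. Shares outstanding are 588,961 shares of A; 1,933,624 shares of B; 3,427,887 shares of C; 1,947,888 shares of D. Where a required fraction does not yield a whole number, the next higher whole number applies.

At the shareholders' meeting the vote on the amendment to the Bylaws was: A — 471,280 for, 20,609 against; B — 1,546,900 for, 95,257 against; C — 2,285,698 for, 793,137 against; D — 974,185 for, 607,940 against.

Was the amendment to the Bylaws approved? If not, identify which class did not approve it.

A: 4/5 of 588961 = 471168.80, rounded up to 471169; 471,169 required, 471,280 in favor — approved.
B: 4/5 of 1933624 = 1546899.20, rounded up to 1546900; 1,546,900 required, 1,546,900 in favor — approved.
C: 2/3 of 3427887 = 2285258; 2,285,258 required, 2,285,698 in favor — approved.
D: a majority of 1947888 is 973945; 973,945 required, 974,185 in favor — approved.

Approved — every class gave the required vote.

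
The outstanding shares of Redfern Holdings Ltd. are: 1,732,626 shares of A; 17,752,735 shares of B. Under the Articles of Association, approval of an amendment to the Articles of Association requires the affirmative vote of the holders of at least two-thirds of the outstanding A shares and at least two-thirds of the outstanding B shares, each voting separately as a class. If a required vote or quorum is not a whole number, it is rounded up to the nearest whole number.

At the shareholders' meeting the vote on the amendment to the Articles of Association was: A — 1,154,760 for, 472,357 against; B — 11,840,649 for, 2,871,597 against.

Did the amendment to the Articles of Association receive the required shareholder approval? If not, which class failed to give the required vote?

A: 2/3 of 1732626 = 1155084; 1,155,084 required, 1,154,760 in favor — not approved.
B: 2/3 of 17752735 = 11835156.67, rounded up to 11835157; 11,835,157 required, 11,840,649 in favor — approved.

Not approved — the A shares did not give the required vote.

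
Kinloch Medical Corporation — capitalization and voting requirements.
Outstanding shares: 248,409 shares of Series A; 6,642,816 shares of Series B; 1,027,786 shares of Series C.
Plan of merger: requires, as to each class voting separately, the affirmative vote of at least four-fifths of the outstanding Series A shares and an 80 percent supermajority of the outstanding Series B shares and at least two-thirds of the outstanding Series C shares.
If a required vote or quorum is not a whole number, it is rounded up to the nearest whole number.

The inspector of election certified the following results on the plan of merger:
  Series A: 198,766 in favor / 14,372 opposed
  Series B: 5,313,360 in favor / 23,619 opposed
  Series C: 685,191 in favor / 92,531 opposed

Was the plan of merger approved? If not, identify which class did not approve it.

Not approved — the Series B shares did not give the required vote.

Series A: 4/5 of 248409 = 198727.20, rounded up to 198728; 198,728 required, 198,766 in favor — approved.
Series B: 4/5 of 6642816 = 5314252.80, rounded up to 5314253; 5,314,253 required, 5,313,360 in favor — not approved.
Series C: 2/3 of 1027786 = 685190.67, rounded up to 685191; 685,191 required, 685,191 in favor — approved.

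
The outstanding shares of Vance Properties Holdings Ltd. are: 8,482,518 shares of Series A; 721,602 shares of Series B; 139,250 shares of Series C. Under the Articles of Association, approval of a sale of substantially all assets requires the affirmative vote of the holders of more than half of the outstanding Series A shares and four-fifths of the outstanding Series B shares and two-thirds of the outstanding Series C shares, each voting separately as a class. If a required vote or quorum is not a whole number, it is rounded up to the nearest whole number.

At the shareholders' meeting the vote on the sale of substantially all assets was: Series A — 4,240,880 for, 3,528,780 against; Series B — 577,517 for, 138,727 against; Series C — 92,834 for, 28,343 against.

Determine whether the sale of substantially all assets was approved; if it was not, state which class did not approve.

Series A: a majority of 8482518 is 4241260; 4,241,260 required, 4,240,880 in favor — not approved.
Series B: 4/5 of 721602 = 577281.60, rounded up to 577282; 577,282 required, 577,517 in favor — approved.
Series C: 2/3 of 139250 = 92833.33, rounded up to 92834; 92,834 required, 92,834 in favor — approved.

Not approved — the Series A shares did not give the required vote.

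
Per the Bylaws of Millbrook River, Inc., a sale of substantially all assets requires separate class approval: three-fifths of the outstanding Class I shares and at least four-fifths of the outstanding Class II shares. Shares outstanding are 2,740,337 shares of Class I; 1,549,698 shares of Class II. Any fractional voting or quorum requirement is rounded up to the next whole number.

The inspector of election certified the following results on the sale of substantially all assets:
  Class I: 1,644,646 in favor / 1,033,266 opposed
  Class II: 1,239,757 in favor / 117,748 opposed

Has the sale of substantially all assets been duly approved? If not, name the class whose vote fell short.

Class I: 3/5 of 2740337 = 1644202.20, rounded up to 1644203; 1,644,203 required, 1,644,646 in favor — approved.
Class II: 4/5 of 1549698 = 1239758.40, rounded up to 1239759; 1,239,759 required, 1,239,757 in favor — not approved.

Not approved — the Class II shares did not give the required vote.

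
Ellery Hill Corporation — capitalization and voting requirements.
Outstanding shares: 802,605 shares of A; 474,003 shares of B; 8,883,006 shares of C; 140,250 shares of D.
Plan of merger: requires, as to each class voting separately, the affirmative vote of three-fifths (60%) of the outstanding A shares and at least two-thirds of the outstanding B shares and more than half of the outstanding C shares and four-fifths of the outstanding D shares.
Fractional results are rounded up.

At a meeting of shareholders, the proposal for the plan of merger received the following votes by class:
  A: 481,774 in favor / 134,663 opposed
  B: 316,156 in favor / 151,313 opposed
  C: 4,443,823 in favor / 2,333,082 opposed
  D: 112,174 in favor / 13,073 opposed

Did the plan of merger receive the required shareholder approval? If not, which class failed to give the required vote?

A: 3/5 of 802605 = 481563; 481,563 required, 481,774 in favor — approved.
B: 2/3 of 474003 = 316002; 316,002 required, 316,156 in favor — approved.
C: a majority of 8883006 is 4441504; 4,441,504 required, 4,443,823 in favor — approved.
D: 4/5 of 140250 = 112200; 112,200 required, 112,174 in favor — not approved.

Not approved — the D shares did not give the required vote.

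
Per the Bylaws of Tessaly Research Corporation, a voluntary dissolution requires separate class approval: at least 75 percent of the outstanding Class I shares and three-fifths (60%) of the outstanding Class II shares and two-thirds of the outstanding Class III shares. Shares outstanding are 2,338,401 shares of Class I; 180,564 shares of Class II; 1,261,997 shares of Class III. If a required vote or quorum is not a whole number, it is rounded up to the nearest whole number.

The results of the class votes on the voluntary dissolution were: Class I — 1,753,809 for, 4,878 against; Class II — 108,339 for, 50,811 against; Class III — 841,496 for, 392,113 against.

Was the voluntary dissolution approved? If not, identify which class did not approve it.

Approved — every class gave the required vote.

Class I: 3/4 of 2338401 = 1753800.75, rounded up to 1753801; 1,753,801 required, 1,753,809 in favor — approved.
Class II: 3/5 of 180564 = 108338.40, rounded up to 108339; 108,339 required, 108,339 in favor — approved.
Class III: 2/3 of 1261997 = 841331.33, rounded up to 841332; 841,332 required, 841,496 in favor — approved.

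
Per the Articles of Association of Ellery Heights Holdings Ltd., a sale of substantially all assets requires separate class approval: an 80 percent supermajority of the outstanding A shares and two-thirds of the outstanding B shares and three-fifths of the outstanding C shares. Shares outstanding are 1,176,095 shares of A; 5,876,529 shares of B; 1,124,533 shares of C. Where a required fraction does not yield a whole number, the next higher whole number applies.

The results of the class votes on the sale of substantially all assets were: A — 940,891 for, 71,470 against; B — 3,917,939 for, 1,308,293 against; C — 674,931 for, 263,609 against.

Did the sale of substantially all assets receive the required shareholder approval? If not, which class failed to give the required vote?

A: 4/5 of 1176095 = 940876; 940,876 required, 940,891 in favor — approved.
B: 2/3 of 5876529 = 3917686; 3,917,686 required, 3,917,939 in favor — approved.
C: 3/5 of 1124533 = 674719.80, rounded up to 674720; 674,720 required, 674,931 in favor — approved.

Approved — every class gave the required vote.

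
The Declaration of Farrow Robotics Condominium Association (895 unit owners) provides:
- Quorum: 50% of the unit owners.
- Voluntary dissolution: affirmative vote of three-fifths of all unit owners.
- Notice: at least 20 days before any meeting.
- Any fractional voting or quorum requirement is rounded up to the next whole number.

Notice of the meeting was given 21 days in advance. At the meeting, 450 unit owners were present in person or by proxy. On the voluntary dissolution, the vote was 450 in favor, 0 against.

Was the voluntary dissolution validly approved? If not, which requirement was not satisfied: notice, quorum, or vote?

Invalid — vote requirement not satisfied.

Notice: 21 days given; 20 required. Satisfied.
Quorum: 50% of 895 = 447.50, rounded up to 448; 450 present. Satisfied.
Vote: requires three-fifths of all unit owners (895); 3/5 of 895 = 537, so 537 needed; 450 in favor. Not satisfied.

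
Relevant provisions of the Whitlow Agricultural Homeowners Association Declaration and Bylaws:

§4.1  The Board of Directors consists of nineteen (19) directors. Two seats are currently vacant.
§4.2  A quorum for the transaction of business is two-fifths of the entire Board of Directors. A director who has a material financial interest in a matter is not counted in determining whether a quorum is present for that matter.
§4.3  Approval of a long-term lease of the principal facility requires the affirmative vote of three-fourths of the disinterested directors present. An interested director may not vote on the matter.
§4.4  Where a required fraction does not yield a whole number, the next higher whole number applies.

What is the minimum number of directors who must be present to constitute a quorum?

8

2/5 of 19 = 7.60, rounded up to 8.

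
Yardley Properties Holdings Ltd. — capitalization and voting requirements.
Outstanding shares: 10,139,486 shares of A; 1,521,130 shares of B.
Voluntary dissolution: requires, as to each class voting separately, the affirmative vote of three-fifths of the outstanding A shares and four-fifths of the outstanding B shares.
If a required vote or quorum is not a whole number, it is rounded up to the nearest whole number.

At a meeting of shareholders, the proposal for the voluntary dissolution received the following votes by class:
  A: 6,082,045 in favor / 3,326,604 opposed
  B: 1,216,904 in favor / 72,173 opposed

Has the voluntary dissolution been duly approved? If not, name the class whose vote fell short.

A: 3/5 of 10139486 = 6083691.60, rounded up to 6083692; 6,083,692 required, 6,082,045 in favor — not approved.
B: 4/5 of 1521130 = 1216904; 1,216,904 required, 1,216,904 in favor — approved.

Not approved — the A shares did not give the required vote.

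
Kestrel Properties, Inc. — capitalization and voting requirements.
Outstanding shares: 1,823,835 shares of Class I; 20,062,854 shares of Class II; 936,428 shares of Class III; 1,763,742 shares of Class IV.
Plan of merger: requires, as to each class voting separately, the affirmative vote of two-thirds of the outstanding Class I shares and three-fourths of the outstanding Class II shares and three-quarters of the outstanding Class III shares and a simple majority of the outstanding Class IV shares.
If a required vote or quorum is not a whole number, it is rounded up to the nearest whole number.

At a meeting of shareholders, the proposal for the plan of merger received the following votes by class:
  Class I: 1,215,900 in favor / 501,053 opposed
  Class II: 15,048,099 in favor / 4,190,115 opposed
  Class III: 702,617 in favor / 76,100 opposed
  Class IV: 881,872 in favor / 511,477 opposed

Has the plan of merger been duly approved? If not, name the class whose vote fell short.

Class I: 2/3 of 1823835 = 1215890; 1,215,890 required, 1,215,900 in favor — approved.
Class II: 3/4 of 20062854 = 15047140.50, rounded up to 15047141; 15,047,141 required, 15,048,099 in favor — approved.
Class III: 3/4 of 936428 = 702321; 702,321 required, 702,617 in favor — approved.
Class IV: a majority of 1763742 is 881872; 881,872 required, 881,872 in favor — approved.

Approved — every class gave the required vote.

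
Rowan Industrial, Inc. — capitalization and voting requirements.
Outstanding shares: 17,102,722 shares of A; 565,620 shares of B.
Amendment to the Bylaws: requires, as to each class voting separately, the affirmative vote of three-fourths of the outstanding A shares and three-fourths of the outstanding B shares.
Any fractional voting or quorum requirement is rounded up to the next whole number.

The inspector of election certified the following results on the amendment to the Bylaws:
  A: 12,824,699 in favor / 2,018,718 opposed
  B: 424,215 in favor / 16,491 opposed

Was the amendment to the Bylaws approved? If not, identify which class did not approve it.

A: 3/4 of 17102722 = 12827041.50, rounded up to 12827042; 12,827,042 required, 12,824,699 in favor — not approved.
B: 3/4 of 565620 = 424215; 424,215 required, 424,215 in favor — approved.

Not approved — the A shares did not give the required vote.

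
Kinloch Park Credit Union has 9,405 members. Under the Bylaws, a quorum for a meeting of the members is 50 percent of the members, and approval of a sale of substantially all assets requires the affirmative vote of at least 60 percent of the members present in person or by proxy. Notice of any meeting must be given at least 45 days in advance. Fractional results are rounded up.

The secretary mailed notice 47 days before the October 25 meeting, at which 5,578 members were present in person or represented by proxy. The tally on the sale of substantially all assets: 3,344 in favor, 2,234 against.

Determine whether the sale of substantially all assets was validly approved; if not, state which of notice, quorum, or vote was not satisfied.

Invalid — vote requirement not satisfied.

Notice: 47 days given; 45 required. Satisfied.
Quorum: 50% of 9,405 = 4,702.50, rounded up to 4,703; 5,578 present. Satisfied.
Vote: requires three-fifths of those present (5,578); 3/5 of 5578 = 3346.80, rounded up to 3347, so 3,347 needed; 3,344 in favor. Not satisfied.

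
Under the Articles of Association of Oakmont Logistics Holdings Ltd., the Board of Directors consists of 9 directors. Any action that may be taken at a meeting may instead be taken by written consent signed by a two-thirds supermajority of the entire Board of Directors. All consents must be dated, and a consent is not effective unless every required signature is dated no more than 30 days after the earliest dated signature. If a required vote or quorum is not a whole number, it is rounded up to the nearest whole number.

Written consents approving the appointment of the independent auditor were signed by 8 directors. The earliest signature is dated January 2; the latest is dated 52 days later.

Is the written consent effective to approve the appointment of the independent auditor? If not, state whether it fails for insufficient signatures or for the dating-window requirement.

Not effective — dating-window requirement not satisfied.

Signatures required: a two-thirds supermajority of 9 — 2/3 of 9 = 6, so 6 needed; 8 signed. Sufficient.
Dating window: the latest signature is 52 days after the earliest; the limit is 30 days. Outside the window.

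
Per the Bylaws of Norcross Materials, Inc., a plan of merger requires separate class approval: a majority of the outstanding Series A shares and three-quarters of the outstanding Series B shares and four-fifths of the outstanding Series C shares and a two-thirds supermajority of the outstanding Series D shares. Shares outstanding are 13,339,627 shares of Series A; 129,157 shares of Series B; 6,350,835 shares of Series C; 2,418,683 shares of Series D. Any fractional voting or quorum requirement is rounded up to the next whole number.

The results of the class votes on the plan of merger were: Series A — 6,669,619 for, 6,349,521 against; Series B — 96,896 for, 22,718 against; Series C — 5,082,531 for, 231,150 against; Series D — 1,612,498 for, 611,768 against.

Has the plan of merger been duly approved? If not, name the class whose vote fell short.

Series A: a majority of 13339627 is 6669814; 6,669,814 required, 6,669,619 in favor — not approved.
Series B: 3/4 of 129157 = 96867.75, rounded up to 96868; 96,868 required, 96,896 in favor — approved.
Series C: 4/5 of 6350835 = 5080668; 5,080,668 required, 5,082,531 in favor — approved.
Series D: 2/3 of 2418683 = 1612455.33, rounded up to 1612456; 1,612,456 required, 1,612,498 in favor — approved.

Not approved — the Series A shares did not give the required vote.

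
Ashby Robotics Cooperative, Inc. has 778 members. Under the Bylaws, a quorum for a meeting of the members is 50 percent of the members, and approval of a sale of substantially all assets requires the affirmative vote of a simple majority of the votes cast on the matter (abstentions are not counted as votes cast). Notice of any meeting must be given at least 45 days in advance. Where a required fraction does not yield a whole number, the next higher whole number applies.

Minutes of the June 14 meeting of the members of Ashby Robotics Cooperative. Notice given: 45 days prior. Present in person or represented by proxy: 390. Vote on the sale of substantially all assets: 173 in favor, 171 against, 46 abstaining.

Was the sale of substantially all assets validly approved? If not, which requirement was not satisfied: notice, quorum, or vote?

Notice: 45 days given; 45 required. Satisfied.
Quorum: 50% of 778 = 389; 390 present. Satisfied.
Vote: requires a majority of the votes cast (390 − 46 abstaining = 344); a majority of 344 is 173, so 173 needed; 173 in favor. Satisfied.

Valid — all requirements satisfied.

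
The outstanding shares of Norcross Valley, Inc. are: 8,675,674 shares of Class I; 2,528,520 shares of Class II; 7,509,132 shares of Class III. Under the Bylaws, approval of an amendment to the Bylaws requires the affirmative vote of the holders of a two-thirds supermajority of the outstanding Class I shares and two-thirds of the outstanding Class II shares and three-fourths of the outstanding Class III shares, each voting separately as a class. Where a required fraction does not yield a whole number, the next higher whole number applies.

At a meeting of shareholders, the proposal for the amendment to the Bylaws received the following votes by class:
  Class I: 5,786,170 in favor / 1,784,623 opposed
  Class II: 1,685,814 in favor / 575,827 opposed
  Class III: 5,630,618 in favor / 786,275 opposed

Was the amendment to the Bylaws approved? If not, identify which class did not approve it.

Class I: 2/3 of 8675674 = 5783782.67, rounded up to 5783783; 5,783,783 required, 5,786,170 in favor — approved.
Class II: 2/3 of 2528520 = 1685680; 1,685,680 required, 1,685,814 in favor — approved.
Class III: 3/4 of 7509132 = 5631849; 5,631,849 required, 5,630,618 in favor — not approved.

Not approved — the Class III shares did not give the required vote.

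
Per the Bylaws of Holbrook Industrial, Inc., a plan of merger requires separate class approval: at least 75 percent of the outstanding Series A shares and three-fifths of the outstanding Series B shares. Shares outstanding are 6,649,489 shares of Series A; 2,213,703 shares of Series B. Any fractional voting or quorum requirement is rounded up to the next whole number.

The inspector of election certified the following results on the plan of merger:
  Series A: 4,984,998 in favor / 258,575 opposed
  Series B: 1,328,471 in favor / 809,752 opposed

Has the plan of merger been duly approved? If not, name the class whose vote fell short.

Not approved — the Series A shares did not give the required vote.

Series A: 3/4 of 6649489 = 4987116.75, rounded up to 4987117; 4,987,117 required, 4,984,998 in favor — not approved.
Series B: 3/5 of 2213703 = 1328221.80, rounded up to 1328222; 1,328,222 required, 1,328,471 in favor — approved.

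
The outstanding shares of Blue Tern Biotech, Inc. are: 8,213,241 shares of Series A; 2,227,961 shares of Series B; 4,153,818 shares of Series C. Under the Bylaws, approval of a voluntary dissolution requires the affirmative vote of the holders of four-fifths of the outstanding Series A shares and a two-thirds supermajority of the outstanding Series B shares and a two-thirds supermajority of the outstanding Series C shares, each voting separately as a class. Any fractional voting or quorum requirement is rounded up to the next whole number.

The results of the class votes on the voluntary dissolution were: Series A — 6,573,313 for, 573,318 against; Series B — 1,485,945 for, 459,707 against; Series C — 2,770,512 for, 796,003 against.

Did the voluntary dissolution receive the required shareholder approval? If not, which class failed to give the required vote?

Approved — every class gave the required vote.

Series A: 4/5 of 8213241 = 6570592.80, rounded up to 6570593; 6,570,593 required, 6,573,313 in favor — approved.
Series B: 2/3 of 2227961 = 1485307.33, rounded up to 1485308; 1,485,308 required, 1,485,945 in favor — approved.
Series C: 2/3 of 4153818 = 2769212; 2,769,212 required, 2,770,512 in favor — approved.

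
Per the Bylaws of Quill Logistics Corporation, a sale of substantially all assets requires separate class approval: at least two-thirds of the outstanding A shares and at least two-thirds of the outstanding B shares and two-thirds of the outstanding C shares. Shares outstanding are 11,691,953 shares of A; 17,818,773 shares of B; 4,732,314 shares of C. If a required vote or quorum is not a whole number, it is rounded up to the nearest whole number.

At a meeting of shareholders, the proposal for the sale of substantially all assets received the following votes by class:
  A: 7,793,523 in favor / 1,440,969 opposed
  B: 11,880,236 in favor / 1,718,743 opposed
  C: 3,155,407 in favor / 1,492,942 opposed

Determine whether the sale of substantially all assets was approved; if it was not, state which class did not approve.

Not approved — the A shares did not give the required vote.

A: 2/3 of 11691953 = 7794635.33, rounded up to 7794636; 7,794,636 required, 7,793,523 in favor — not approved.
B: 2/3 of 17818773 = 11879182; 11,879,182 required, 11,880,236 in favor — approved.
C: 2/3 of 4732314 = 3154876; 3,154,876 required, 3,155,407 in favor — approved.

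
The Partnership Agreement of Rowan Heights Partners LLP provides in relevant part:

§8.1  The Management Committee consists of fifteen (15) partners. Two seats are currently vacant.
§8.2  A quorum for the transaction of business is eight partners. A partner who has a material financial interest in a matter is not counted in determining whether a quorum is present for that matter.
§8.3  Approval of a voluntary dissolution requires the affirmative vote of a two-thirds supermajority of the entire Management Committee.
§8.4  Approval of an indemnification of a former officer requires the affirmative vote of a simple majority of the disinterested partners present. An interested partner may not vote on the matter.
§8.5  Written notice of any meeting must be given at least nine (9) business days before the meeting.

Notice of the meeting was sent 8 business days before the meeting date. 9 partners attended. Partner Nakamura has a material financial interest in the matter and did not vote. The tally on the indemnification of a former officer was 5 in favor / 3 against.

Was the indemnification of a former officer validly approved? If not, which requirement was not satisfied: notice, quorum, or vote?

Notice: 8 business days given; 9 required (8 < 9). Not satisfied.
Quorum: 9 present, but the 1 interested partner does not count, leaving 8. Quorum is 8. Satisfied.
Vote: the indemnification of a former officer requires a majority of the disinterested partners present (9 − 1 = 8). A majority of 8 is 5, so 5 affirmative votes are needed; 5 voted in favor. Satisfied.

Invalid — notice requirement not satisfied.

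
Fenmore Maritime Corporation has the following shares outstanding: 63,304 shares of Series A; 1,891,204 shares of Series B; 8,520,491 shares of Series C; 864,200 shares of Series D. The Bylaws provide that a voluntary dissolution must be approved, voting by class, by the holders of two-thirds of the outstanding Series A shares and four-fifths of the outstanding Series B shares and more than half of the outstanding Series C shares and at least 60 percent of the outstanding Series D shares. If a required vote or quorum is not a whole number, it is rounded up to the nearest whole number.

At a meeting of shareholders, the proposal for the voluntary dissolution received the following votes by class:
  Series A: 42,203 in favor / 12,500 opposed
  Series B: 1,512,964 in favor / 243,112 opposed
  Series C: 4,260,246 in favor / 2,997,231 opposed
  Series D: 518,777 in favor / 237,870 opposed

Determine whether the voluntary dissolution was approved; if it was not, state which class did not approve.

Approved — every class gave the required vote.

Series A: 2/3 of 63304 = 42202.67, rounded up to 42203; 42,203 required, 42,203 in favor — approved.
Series B: 4/5 of 1891204 = 1512963.20, rounded up to 1512964; 1,512,964 required, 1,512,964 in favor — approved.
Series C: a majority of 8520491 is 4260246; 4,260,246 required, 4,260,246 in favor — approved.
Series D: 3/5 of 864200 = 518520; 518,520 required, 518,777 in favor — approved.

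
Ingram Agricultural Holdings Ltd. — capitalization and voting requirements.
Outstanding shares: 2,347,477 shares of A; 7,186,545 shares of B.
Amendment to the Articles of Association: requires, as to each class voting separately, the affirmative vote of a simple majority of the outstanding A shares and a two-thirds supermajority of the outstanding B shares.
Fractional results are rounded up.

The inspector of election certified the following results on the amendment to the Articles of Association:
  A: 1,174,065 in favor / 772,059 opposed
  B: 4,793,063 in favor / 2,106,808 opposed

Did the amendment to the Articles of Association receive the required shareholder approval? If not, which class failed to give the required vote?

A: a majority of 2347477 is 1173739; 1,173,739 required, 1,174,065 in favor — approved.
B: 2/3 of 7186545 = 4791030; 4,791,030 required, 4,793,063 in favor — approved.

Approved — every class gave the required vote.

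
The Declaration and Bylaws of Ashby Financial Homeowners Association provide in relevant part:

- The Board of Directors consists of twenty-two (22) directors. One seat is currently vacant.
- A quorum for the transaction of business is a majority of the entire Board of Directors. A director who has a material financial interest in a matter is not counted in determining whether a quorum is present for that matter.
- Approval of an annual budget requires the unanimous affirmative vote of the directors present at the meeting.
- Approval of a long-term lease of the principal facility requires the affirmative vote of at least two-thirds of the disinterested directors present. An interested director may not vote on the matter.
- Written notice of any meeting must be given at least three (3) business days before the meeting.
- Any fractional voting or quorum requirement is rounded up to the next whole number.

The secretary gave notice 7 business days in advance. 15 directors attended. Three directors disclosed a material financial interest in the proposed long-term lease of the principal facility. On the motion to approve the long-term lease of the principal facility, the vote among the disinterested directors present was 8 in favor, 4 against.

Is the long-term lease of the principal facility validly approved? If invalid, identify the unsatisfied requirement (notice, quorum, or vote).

Notice: 7 business days given; 3 required (7 ≥ 3). Satisfied.
Quorum: 15 present, but the 3 interested directors do not count, leaving 12. Quorum is 12. Satisfied.
Vote: the long-term lease of the principal facility requires two-thirds of the disinterested directors present (15 − 3 = 12). 2/3 of 12 = 8, so 8 affirmative votes are needed; 8 voted in favor. Satisfied.

Valid — all requirements satisfied.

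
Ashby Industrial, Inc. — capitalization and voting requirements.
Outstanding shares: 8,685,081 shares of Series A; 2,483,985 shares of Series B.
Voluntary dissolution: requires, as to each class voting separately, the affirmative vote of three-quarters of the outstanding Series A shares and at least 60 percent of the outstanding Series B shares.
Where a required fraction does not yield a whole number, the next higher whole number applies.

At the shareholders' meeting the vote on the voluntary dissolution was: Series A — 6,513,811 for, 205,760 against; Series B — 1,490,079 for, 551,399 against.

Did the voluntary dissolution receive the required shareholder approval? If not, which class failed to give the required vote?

Not approved — the Series B shares did not give the required vote.

Series A: 3/4 of 8685081 = 6513810.75, rounded up to 6513811; 6,513,811 required, 6,513,811 in favor — approved.
Series B: 3/5 of 2483985 = 1490391; 1,490,391 required, 1,490,079 in favor — not approved.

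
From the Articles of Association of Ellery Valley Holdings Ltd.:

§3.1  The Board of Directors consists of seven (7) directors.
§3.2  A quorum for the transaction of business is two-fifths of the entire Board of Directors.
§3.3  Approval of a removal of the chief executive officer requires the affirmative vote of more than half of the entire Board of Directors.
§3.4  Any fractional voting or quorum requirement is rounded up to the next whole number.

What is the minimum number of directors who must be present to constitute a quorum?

3

2/5 of 7 = 2.80, rounded up to 3.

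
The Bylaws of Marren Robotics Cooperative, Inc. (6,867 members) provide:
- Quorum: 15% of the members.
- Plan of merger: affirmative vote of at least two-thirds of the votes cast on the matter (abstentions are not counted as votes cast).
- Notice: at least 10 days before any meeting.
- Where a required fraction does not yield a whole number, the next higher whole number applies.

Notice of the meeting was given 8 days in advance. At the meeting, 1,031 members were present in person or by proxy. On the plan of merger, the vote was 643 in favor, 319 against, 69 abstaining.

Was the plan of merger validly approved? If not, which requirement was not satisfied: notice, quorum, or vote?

Invalid — notice requirement not satisfied.

Notice: 8 days given; 10 required. Not satisfied.
Quorum: 15% of 6,867 = 1,030.05, rounded up to 1,031; 1,031 present. Satisfied.
Vote: requires two-thirds of the votes cast (1,031 − 69 abstaining = 962); 2/3 of 962 = 641.33, rounded up to 642, so 642 needed; 643 in favor. Satisfied.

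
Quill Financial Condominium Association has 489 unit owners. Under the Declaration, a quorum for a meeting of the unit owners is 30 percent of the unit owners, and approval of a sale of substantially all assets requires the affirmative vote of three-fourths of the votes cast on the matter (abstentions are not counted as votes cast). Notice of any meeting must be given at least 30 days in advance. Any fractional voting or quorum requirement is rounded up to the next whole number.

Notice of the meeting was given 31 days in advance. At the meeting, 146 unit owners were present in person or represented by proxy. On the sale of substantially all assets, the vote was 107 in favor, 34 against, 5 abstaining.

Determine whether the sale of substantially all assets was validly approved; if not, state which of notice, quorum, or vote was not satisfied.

Invalid — quorum requirement not satisfied.

Notice: 31 days given; 30 required. Satisfied.
Quorum: 30% of 489 = 146.70, rounded up to 147; 146 present. Not satisfied.
Vote: requires three-fourths of the votes cast (146 − 5 abstaining = 141); 3/4 of 141 = 105.75, rounded up to 106, so 106 needed; 107 in favor. Satisfied.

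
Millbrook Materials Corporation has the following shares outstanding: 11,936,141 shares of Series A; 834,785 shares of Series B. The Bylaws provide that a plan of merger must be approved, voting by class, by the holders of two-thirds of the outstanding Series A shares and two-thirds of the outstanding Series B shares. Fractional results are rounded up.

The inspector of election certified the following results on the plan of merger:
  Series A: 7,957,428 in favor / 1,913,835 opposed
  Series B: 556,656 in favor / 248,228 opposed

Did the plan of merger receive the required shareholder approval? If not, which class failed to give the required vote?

Approved — every class gave the required vote.

Series A: 2/3 of 11936141 = 7957427.33, rounded up to 7957428; 7,957,428 required, 7,957,428 in favor — approved.
Series B: 2/3 of 834785 = 556523.33, rounded up to 556524; 556,524 required, 556,656 in favor — approved.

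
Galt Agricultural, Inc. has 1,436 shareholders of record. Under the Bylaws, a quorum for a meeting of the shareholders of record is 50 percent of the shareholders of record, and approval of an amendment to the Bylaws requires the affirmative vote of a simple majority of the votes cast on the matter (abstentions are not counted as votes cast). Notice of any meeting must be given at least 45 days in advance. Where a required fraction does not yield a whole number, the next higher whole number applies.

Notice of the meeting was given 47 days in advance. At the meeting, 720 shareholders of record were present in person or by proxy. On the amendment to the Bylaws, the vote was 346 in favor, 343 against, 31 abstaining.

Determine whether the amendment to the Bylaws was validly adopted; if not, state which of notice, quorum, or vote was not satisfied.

Valid — all requirements satisfied.

Notice: 47 days given; 45 required. Satisfied.
Quorum: 50% of 1,436 = 718; 720 present. Satisfied.
Vote: requires a majority of the votes cast (720 − 31 abstaining = 689); a majority of 689 is 345, so 345 needed; 346 in favor. Satisfied.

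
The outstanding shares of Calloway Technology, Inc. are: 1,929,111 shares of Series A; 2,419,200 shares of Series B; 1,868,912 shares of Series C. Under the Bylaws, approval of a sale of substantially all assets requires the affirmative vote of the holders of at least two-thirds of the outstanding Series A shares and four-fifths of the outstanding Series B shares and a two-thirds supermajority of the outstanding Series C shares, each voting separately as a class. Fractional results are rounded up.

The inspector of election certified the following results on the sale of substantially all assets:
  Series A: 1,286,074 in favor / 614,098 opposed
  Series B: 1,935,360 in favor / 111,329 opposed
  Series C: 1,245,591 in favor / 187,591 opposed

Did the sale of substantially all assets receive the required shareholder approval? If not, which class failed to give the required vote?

Not approved — the Series C shares did not give the required vote.

Series A: 2/3 of 1929111 = 1286074; 1,286,074 required, 1,286,074 in favor — approved.
Series B: 4/5 of 2419200 = 1935360; 1,935,360 required, 1,935,360 in favor — approved.
Series C: 2/3 of 1868912 = 1245941.33, rounded up to 1245942; 1,245,942 required, 1,245,591 in favor — not approved.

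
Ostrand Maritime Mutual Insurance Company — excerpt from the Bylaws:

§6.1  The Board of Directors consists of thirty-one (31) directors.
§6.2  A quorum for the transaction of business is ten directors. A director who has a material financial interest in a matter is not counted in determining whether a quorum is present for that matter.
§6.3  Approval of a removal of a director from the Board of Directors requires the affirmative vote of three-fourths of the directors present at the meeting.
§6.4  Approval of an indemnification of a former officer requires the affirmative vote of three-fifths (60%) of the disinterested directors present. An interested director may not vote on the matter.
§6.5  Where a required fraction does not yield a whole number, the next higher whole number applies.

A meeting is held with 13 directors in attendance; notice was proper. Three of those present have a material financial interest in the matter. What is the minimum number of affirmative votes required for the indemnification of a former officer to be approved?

6

The indemnification of a former officer requires three-fifths of the disinterested directors present (13 − 3 = 10).
3/5 of 10 = 6.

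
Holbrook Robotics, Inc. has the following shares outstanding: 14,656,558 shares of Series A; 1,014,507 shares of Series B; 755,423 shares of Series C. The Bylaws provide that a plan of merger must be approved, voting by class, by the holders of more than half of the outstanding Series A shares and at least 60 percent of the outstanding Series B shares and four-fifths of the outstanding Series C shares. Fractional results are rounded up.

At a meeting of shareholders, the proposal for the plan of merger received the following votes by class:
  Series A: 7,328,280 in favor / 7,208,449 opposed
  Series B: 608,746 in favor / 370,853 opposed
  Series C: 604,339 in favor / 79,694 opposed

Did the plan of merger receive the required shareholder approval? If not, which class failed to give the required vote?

Approved — every class gave the required vote.

Series A: a majority of 14656558 is 7328280; 7,328,280 required, 7,328,280 in favor — approved.
Series B: 3/5 of 1014507 = 608704.20, rounded up to 608705; 608,705 required, 608,746 in favor — approved.
Series C: 4/5 of 755423 = 604338.40, rounded up to 604339; 604,339 required, 604,339 in favor — approved.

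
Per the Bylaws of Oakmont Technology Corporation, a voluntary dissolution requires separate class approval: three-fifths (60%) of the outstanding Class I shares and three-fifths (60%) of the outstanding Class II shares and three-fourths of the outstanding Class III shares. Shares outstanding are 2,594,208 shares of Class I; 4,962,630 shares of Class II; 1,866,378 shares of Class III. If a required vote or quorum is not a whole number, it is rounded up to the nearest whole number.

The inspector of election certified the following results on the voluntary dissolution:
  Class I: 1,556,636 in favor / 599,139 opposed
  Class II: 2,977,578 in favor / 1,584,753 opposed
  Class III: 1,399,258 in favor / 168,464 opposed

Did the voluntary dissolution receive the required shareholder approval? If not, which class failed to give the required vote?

Not approved — the Class III shares did not give the required vote.

Class I: 3/5 of 2594208 = 1556524.80, rounded up to 1556525; 1,556,525 required, 1,556,636 in favor — approved.
Class II: 3/5 of 4962630 = 2977578; 2,977,578 required, 2,977,578 in favor — approved.
Class III: 3/4 of 1866378 = 1399783.50, rounded up to 1399784; 1,399,784 required, 1,399,258 in favor — not approved.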